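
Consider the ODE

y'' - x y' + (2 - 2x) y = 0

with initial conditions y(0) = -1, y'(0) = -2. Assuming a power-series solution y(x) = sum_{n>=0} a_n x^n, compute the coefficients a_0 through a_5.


Ansatz: y(x) = sum_{n>=0} a_n x^n, so y'(x) = sum_{n>=1} n a_n x^(n-1) and y''(x) = sum_{n>=2} n(n-1) a_n x^(n-2).
Substitute into P(x) y'' + Q(x) y' + R(x) y = 0 with P(x) = 1, Q(x) = -x, R(x) = 2 - 2x, and match powers of x.
Initial conditions: a_0 = -1, a_1 = -2.
Setting the coefficient of each power of x to zero and solving order by order (substituting the coefficients already found):
  x^0: 2 a_2 + 2 a_0 = 0  ->  2 a_2 = -2 a_0 = 2  ->  a_2 = 1
  x^1: 6 a_3 + a_1 - 2 a_0 = 0  ->  6 a_3 = -a_1 + 2 a_0 = 0  ->  a_3 = 0
  x^2: 12 a_4 - 2 a_1 = 0  ->  12 a_4 = 2 a_1 = -4  ->  a_4 = -1/3
  x^3: 20 a_5 - a_3 - 2 a_2 = 0  ->  20 a_5 = a_3 + 2 a_2 = 2  ->  a_5 = 1/10
Truncated series: y(x) = -1 - 2 x + x^2 - (1/3) x^4 + (1/10) x^5 + O(x^6).

a_0 = -1; a_1 = -2; a_2 = 1; a_3 = 0; a_4 = -1/3; a_5 = 1/10


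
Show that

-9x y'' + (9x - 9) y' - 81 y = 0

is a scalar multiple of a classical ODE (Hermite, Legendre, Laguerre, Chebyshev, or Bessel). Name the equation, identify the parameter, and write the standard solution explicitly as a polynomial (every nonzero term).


All three coefficients share the factor -9; dividing through by -9 gives  x y'' + (1 - x) y' + 9 y = 0.
This matches the Laguerre equation x y'' + (1 - x) y' + n y = 0 with n = 9; the polynomial solution is L_9(x).
With y = sum_k a_k x^k, matching x^k gives (k+1)k a_{k+1} + (k+1) a_{k+1} - k a_k + n a_k = 0, i.e. (k+1)^2 a_{k+1} = (k - n) a_k = (k - 9) a_k. The right side vanishes at k = 9, so the series terminates at degree 9.
Standard normalization L_n(0) = 1 gives a_0 = 1. Work upward with a_{k+1} = (k - 9) a_k / (k+1)^2:
  a_1 = (0 - 9)(1) / 1^2 = -9/1 = -9
  a_2 = (1 - 9)(-9) / 2^2 = 72/4 = 18
  a_3 = (2 - 9)(18) / 3^2 = -126/9 = -14
  a_4 = (3 - 9)(-14) / 4^2 = 84/16 = 21/4
  a_5 = (4 - 9)(21/4) / 5^2 = (-105/4)/25 = -21/20
  a_6 = (5 - 9)(-21/20) / 6^2 = (21/5)/36 = 7/60
  a_7 = (6 - 9)(7/60) / 7^2 = (-7/20)/49 = -1/140
  a_8 = (7 - 9)(-1/140) / 8^2 = (1/70)/64 = 1/4480
  a_9 = (8 - 9)(1/4480) / 9^2 = (-1/4480)/81 = -1/362880
Hence L_9(x) = -x^9/362880 + x^8/4480 - x^7/140 + 7 x^6/60 - 21 x^5/20 + 21 x^4/4 - 14 x^3 + 18 x^2 - 9 x + 1.

L_9(x); series = -x^9/362880 + x^8/4480 - x^7/140 + 7 x^6/60 - 21 x^5/20 + 21 x^4/4 - 14 x^3 + 18 x^2 - 9 x + 1


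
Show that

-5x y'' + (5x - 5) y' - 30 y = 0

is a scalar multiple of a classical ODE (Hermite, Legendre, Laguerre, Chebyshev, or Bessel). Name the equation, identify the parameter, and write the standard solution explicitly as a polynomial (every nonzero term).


All three coefficients share the factor -5; dividing through by -5 gives  x y'' + (1 - x) y' + 6 y = 0.
This matches the Laguerre equation x y'' + (1 - x) y' + n y = 0 with n = 6; the polynomial solution is L_6(x).
With y = sum_k a_k x^k, matching x^k gives (k+1)k a_{k+1} + (k+1) a_{k+1} - k a_k + n a_k = 0, i.e. (k+1)^2 a_{k+1} = (k - n) a_k = (k - 6) a_k. The right side vanishes at k = 6, so the series terminates at degree 6.
Standard normalization L_n(0) = 1 gives a_0 = 1. Work upward with a_{k+1} = (k - 6) a_k / (k+1)^2:
  a_1 = (0 - 6)(1) / 1^2 = -6/1 = -6
  a_2 = (1 - 6)(-6) / 2^2 = 30/4 = 15/2
  a_3 = (2 - 6)(15/2) / 3^2 = -30/9 = -10/3
  a_4 = (3 - 6)(-10/3) / 4^2 = 10/16 = 5/8
  a_5 = (4 - 6)(5/8) / 5^2 = (-5/4)/25 = -1/20
  a_6 = (5 - 6)(-1/20) / 6^2 = (1/20)/36 = 1/720
Hence L_6(x) = x^6/720 - x^5/20 + 5 x^4/8 - 10 x^3/3 + 15 x^2/2 - 6 x + 1.

L_6(x); series = x^6/720 - x^5/20 + 5 x^4/8 - 10 x^3/3 + 15 x^2/2 - 6 x + 1


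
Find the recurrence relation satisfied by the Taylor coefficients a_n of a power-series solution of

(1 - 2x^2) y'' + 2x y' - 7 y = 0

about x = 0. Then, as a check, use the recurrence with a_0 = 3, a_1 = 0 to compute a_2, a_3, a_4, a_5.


Substitute y = sum_n a_n x^n.
(1 - 2 x^2) y'' contributes (n+2)(n+1) a_{n+2} - 2 n(n-1) a_n at x^n.
2 x y'(x) contributes 2 n a_n at x^n.
-7 y(x) contributes -7 a_n at x^n.
Matching x^n: (n+2)(n+1) a_{n+2} + (-2 n(n-1) + 2 n - 7) a_n = 0.
Thus a_{n+2} = (2 n(n-1) - 2 n + 7) / ((n+1)(n+2)) * a_n.

Check with a_0 = 3, a_1 = 0 (apply the recurrence for n = 0, 1, 2, 3): a_0 = 3, a_1 = 0, a_2 = 21/2, a_3 = 0, a_4 = 49/8, a_5 = 0.

a_(n+2) = (2 n(n-1) - 2 n + 7) / ((n+1)(n+2)) * a_n; check: a_0 = 3, a_1 = 0, a_2 = 21/2, a_3 = 0, a_4 = 49/8, a_5 = 0


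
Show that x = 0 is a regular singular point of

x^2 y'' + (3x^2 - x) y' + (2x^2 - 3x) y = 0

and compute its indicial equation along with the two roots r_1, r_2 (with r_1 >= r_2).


Divide by x^2 to reach normal form y'' + P_1(x) y' + P_2(x) y = 0 with P_1(x) = 3 - 1/x and P_2(x) = 2 - 3/x.
x = 0 is a singular point because the y'-coefficient 3 - 1/x has a pole at x = 0 and the y-coefficient 2 - 3/x has a pole at x = 0.
It is a regular singular point because x P_1(x) = p(x) = 3x - 1 and x^2 P_2(x) = q(x) = 2x^2 - 3x are polynomials, hence analytic at x = 0.
p(0) = -1,  q(0) = 0.
Indicial equation: r(r-1) + p(0) r + q(0) = 0, i.e. r^2 + (p(0) - 1) r + q(0) = 0, i.e. r^2 - 2 r = 0.
Discriminant: (-2)^2 - 4(0) = 4, so r = (2 ± 2)/2.
Solving: r_1 = 2, r_2 = 0.

indicial: r^2 - 2 r = 0; roots r_1 = 2, r_2 = 0


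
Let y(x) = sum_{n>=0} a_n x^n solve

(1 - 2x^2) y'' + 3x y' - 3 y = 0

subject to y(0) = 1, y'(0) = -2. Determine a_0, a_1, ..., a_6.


Ansatz: y(x) = sum_{n>=0} a_n x^n, so y'(x) = sum_{n>=1} n a_n x^(n-1) and y''(x) = sum_{n>=2} n(n-1) a_n x^(n-2).
Substitute into P(x) y'' + Q(x) y' + R(x) y = 0 with P(x) = 1 - 2x^2, Q(x) = 3x, R(x) = -3, and match powers of x.
Initial conditions: a_0 = 1, a_1 = -2.
Setting the coefficient of each power of x to zero and solving order by order (substituting the coefficients already found):
  x^0: 2 a_2 - 3 a_0 = 0  ->  2 a_2 = 3 a_0 = 3  ->  a_2 = 3/2
  x^1: 6 a_3 = 0  ->  a_3 = 0
  x^2: 12 a_4 - a_2 = 0  ->  12 a_4 = a_2 = 3/2  ->  a_4 = 1/8
  x^3: 20 a_5 - 6 a_3 = 0  ->  20 a_5 = 6 a_3 = 0  ->  a_5 = 0
  x^4: 30 a_6 - 15 a_4 = 0  ->  30 a_6 = 15 a_4 = 15/8  ->  a_6 = 1/16
Truncated series: y(x) = 1 - 2 x + (3/2) x^2 + (1/8) x^4 + (1/16) x^6 + O(x^7).

a_0 = 1; a_1 = -2; a_2 = 3/2; a_3 = 0; a_4 = 1/8; a_5 = 0; a_6 = 1/16


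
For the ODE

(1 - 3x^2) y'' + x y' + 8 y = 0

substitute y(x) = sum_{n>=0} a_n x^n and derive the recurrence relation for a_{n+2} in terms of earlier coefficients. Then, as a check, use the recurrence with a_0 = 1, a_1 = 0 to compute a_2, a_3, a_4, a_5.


Substitute y = sum_n a_n x^n.
(1 - 3 x^2) y'' contributes (n+2)(n+1) a_{n+2} - 3 n(n-1) a_n at x^n.
x y'(x) contributes n a_n at x^n.
8 y(x) contributes 8 a_n at x^n.
Matching x^n: (n+2)(n+1) a_{n+2} + (-3 n(n-1) + n + 8) a_n = 0.
Thus a_{n+2} = (3 n(n-1) - n - 8) / ((n+1)(n+2)) * a_n.

Check with a_0 = 1, a_1 = 0 (apply the recurrence for n = 0, 1, 2, 3): a_0 = 1, a_1 = 0, a_2 = -4, a_3 = 0, a_4 = 4/3, a_5 = 0.

a_(n+2) = (3 n(n-1) - n - 8) / ((n+1)(n+2)) * a_n; check: a_0 = 1, a_1 = 0, a_2 = -4, a_3 = 0, a_4 = 4/3, a_5 = 0


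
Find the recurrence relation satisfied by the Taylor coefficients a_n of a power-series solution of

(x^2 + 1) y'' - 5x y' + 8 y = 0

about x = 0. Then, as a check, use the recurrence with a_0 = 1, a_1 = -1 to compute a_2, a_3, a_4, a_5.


Substitute y = sum_n a_n x^n.
(1 + 1 x^2) y'' contributes (n+2)(n+1) a_{n+2} + n(n-1) a_n at x^n.
-5 x y'(x) contributes -5 n a_n at x^n.
8 y(x) contributes 8 a_n at x^n.
Matching x^n: (n+2)(n+1) a_{n+2} + (n(n-1) - 5 n + 8) a_n = 0.
Thus a_{n+2} = (-n(n-1) + 5 n - 8) / ((n+1)(n+2)) * a_n.

Check with a_0 = 1, a_1 = -1 (apply the recurrence for n = 0, 1, 2, 3): a_0 = 1, a_1 = -1, a_2 = -4, a_3 = 1/2, a_4 = 0, a_5 = 1/40.

a_(n+2) = (-n(n-1) + 5 n - 8) / ((n+1)(n+2)) * a_n; check: a_0 = 1, a_1 = -1, a_2 = -4, a_3 = 1/2, a_4 = 0, a_5 = 1/40


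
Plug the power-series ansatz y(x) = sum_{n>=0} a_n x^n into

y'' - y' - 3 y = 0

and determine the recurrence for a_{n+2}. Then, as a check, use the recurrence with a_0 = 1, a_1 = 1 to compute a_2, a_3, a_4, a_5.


Substitute y = sum_n a_n x^n.
y''(x) has coefficient (n+2)(n+1) a_{n+2} at x^n;
-y'(x) has coefficient -(n+1) a_{n+1} at x^n;
-3 y(x) has coefficient -3 a_n at x^n.
Matching x^n: (n+2)(n+1) a_{n+2} - (n+1) a_{n+1} - 3 a_n = 0.
Thus a_{n+2} = [(n+1) a_{n+1} + 3 a_n] / ((n+1)(n+2)).

Check with a_0 = 1, a_1 = 1 (apply the recurrence for n = 0, 1, 2, 3): a_0 = 1, a_1 = 1, a_2 = 2, a_3 = 7/6, a_4 = 19/24, a_5 = 1/3.

a_(n+2) = [(n+1) a_(n+1) + 3 a_n] / ((n+1)(n+2)); check: a_0 = 1, a_1 = 1, a_2 = 2, a_3 = 7/6, a_4 = 19/24, a_5 = 1/3


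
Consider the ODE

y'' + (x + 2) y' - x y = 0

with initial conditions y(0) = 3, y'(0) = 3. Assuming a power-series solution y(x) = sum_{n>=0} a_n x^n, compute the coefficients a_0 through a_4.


Ansatz: y(x) = sum_{n>=0} a_n x^n, so y'(x) = sum_{n>=1} n a_n x^(n-1) and y''(x) = sum_{n>=2} n(n-1) a_n x^(n-2).
Substitute into P(x) y'' + Q(x) y' + R(x) y = 0 with P(x) = 1, Q(x) = x + 2, R(x) = -x, and match powers of x.
Initial conditions: a_0 = 3, a_1 = 3.
Setting the coefficient of each power of x to zero and solving order by order (substituting the coefficients already found):
  x^0: 2 a_2 + 2 a_1 = 0  ->  2 a_2 = -2 a_1 = -6  ->  a_2 = -3
  x^1: 6 a_3 + 4 a_2 + a_1 - a_0 = 0  ->  6 a_3 = -4 a_2 - a_1 + a_0 = 12  ->  a_3 = 2
  x^2: 12 a_4 + 6 a_3 + 2 a_2 - a_1 = 0  ->  12 a_4 = -6 a_3 - 2 a_2 + a_1 = -3  ->  a_4 = -1/4
Truncated series: y(x) = 3 + 3 x - 3 x^2 + 2 x^3 - (1/4) x^4 + O(x^5).

a_0 = 3; a_1 = 3; a_2 = -3; a_3 = 2; a_4 = -1/4


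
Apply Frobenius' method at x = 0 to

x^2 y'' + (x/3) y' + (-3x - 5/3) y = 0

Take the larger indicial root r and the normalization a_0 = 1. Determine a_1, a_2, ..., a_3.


Write in Frobenius form y'' + (p(x)/x) y' + (q(x)/x^2) y = 0:
  p(x) = 1/3,  q(x) = -3x - 5/3.
Indicial equation: r(r-1) + (1/3) r + (-5/3) = 0 -> roots r_1 = 5/3, r_2 = -1.
Take r = r_1 = 5/3. Let y(x) = x^r sum_{n>=0} a_n x^n with a_0 = 1.
Substitute y = x^r sum a_n x^n and match x^{r+n}. The recurrence is
  D(n) a_n - 3 a_{n-1} = 0,  where D(n) = (r+n)(r+n-1) + (1/3)(r+n) + (-5/3).
  a_n = 3 / D(n) * a_{n-1}.
Since the indicial polynomial factors as (r - r_1)(r - r_2), D(n) = (r_1 + n - r_1)(r_1 + n - r_2) = n(n + 8/3).
Evaluating step by step (a_0 = 1):
  n = 1: D(1) = 1(1 + 8/3) = 11/3; numerator = 3(1) = 3; a_1 = (3)/(11/3) = 9/11
  n = 2: D(2) = 2(2 + 8/3) = 28/3; numerator = 3(9/11) = 27/11; a_2 = (27/11)/(28/3) = 81/308
  n = 3: D(3) = 3(3 + 8/3) = 17; numerator = 3(81/308) = 243/308; a_3 = (243/308)/(17) = 243/5236

r = 5/3; a_0 = 1; a_1 = 9/11; a_2 = 81/308; a_3 = 243/5236


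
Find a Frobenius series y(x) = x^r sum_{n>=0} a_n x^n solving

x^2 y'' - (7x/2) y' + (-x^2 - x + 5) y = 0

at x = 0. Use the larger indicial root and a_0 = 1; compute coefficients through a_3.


Write in Frobenius form y'' + (p(x)/x) y' + (q(x)/x^2) y = 0:
  p(x) = -7/2,  q(x) = -x^2 - x + 5.
Indicial equation: r(r-1) + (-7/2) r + (5) = 0 -> roots r_1 = 5/2, r_2 = 2.
Take r = r_1 = 5/2. Let y(x) = x^r sum_{n>=0} a_n x^n with a_0 = 1.
Substitute y = x^r sum a_n x^n and match x^{r+n}. The recurrence is
  D(n) a_n - 1 a_{n-1} - 1 a_{n-2} = 0,  where D(n) = (r+n)(r+n-1) + (-7/2)(r+n) + (5).
  a_n = [1 a_{n-1} + 1 a_{n-2}] / D(n).
Since the indicial polynomial factors as (r - r_1)(r - r_2), D(n) = (r_1 + n - r_1)(r_1 + n - r_2) = n(n + 1/2).
Evaluating step by step (a_0 = 1):
  n = 1: D(1) = 1(1 + 1/2) = 3/2; numerator = 1(1) = 1; a_1 = (1)/(3/2) = 2/3
  n = 2: D(2) = 2(2 + 1/2) = 5; numerator = 1(2/3) + 1(1) = 5/3; a_2 = (5/3)/(5) = 1/3
  n = 3: D(3) = 3(3 + 1/2) = 21/2; numerator = 1(1/3) + 1(2/3) = 1; a_3 = (1)/(21/2) = 2/21

r = 5/2; a_0 = 1; a_1 = 2/3; a_2 = 1/3; a_3 = 2/21


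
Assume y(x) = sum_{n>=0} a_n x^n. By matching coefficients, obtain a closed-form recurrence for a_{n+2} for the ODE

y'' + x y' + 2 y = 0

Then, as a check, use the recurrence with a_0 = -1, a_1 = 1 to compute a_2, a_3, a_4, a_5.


Substitute y = sum_n a_n x^n.
y''(x) has coefficient (n+2)(n+1) a_{n+2} at x^n;
x y'(x) has coefficient n a_n at x^n (shift);
2 y(x) has coefficient 2 a_n at x^n.
Matching x^n: (n+2)(n+1) a_{n+2} + (n + 2) a_n = 0.
Thus a_{n+2} = (-n - 2) / ((n+1)(n+2)) * a_n.

Check with a_0 = -1, a_1 = 1 (apply the recurrence for n = 0, 1, 2, 3): a_0 = -1, a_1 = 1, a_2 = 1, a_3 = -1/2, a_4 = -1/3, a_5 = 1/8.

a_(n+2) = (-n - 2) / ((n+1)(n+2)) * a_n; check: a_0 = -1, a_1 = 1, a_2 = 1, a_3 = -1/2, a_4 = -1/3, a_5 = 1/8


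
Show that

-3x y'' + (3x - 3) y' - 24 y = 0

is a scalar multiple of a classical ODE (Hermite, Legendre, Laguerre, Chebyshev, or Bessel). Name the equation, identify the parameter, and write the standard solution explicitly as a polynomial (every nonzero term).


All three coefficients share the factor -3; dividing through by -3 gives  x y'' + (1 - x) y' + 8 y = 0.
This matches the Laguerre equation x y'' + (1 - x) y' + n y = 0 with n = 8; the polynomial solution is L_8(x).
With y = sum_k a_k x^k, matching x^k gives (k+1)k a_{k+1} + (k+1) a_{k+1} - k a_k + n a_k = 0, i.e. (k+1)^2 a_{k+1} = (k - n) a_k = (k - 8) a_k. The right side vanishes at k = 8, so the series terminates at degree 8.
Standard normalization L_n(0) = 1 gives a_0 = 1. Work upward with a_{k+1} = (k - 8) a_k / (k+1)^2:
  a_1 = (0 - 8)(1) / 1^2 = -8/1 = -8
  a_2 = (1 - 8)(-8) / 2^2 = 56/4 = 14
  a_3 = (2 - 8)(14) / 3^2 = -84/9 = -28/3
  a_4 = (3 - 8)(-28/3) / 4^2 = (140/3)/16 = 35/12
  a_5 = (4 - 8)(35/12) / 5^2 = (-35/3)/25 = -7/15
  a_6 = (5 - 8)(-7/15) / 6^2 = (7/5)/36 = 7/180
  a_7 = (6 - 8)(7/180) / 7^2 = (-7/90)/49 = -1/630
  a_8 = (7 - 8)(-1/630) / 8^2 = (1/630)/64 = 1/40320
Hence L_8(x) = x^8/40320 - x^7/630 + 7 x^6/180 - 7 x^5/15 + 35 x^4/12 - 28 x^3/3 + 14 x^2 - 8 x + 1.

L_8(x); series = x^8/40320 - x^7/630 + 7 x^6/180 - 7 x^5/15 + 35 x^4/12 - 28 x^3/3 + 14 x^2 - 8 x + 1


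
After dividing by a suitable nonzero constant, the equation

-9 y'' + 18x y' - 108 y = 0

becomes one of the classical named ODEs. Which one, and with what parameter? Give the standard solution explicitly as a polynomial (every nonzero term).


All three coefficients share the factor -9; dividing through by -9 gives  y'' - 2x y' + 12 y = 0.
This matches the Hermite equation y'' - 2x y' + 2n y = 0 with 2n = 12, so n = 6; the polynomial solution is H_6(x).
With y = sum_k a_k x^k, matching x^k gives (k+2)(k+1) a_{k+2} = 2(k - n) a_k = 2(k - 6) a_k. The right side vanishes at k = 6, so the series with the parity of 6 terminates at degree 6.
Standard normalization: leading coefficient of H_n is 2^n, so a_6 = 2^6 = 64. Work downward with a_k = (k+1)(k+2) a_{k+2} / (2(k - n)):
  a_4 = (5)(6)(64) / (2(4 - 6)) = 1920/(-4) = -480
  a_2 = (3)(4)(-480) / (2(2 - 6)) = -5760/(-8) = 720
  a_0 = (1)(2)(720) / (2(0 - 6)) = 1440/(-12) = -120
Hence H_6(x) = 64 x^6 - 480 x^4 + 720 x^2 - 120.

H_6(x); series = 64 x^6 - 480 x^4 + 720 x^2 - 120


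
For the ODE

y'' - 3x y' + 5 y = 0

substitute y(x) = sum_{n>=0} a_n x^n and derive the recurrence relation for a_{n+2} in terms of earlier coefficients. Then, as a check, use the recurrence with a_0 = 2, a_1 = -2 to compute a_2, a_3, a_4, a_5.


Substitute y = sum_n a_n x^n.
y''(x) has coefficient (n+2)(n+1) a_{n+2} at x^n;
-3 x y'(x) has coefficient -3 n a_n at x^n (shift);
5 y(x) has coefficient 5 a_n at x^n.
Matching x^n: (n+2)(n+1) a_{n+2} + (-3n + 5) a_n = 0.
Thus a_{n+2} = (3n - 5) / ((n+1)(n+2)) * a_n.

Check with a_0 = 2, a_1 = -2 (apply the recurrence for n = 0, 1, 2, 3): a_0 = 2, a_1 = -2, a_2 = -5, a_3 = 2/3, a_4 = -5/12, a_5 = 2/15.

a_(n+2) = (3n - 5) / ((n+1)(n+2)) * a_n; check: a_0 = 2, a_1 = -2, a_2 = -5, a_3 = 2/3, a_4 = -5/12, a_5 = 2/15


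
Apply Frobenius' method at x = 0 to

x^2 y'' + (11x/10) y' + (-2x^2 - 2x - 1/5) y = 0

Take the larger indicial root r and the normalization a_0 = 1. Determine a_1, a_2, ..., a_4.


Write in Frobenius form y'' + (p(x)/x) y' + (q(x)/x^2) y = 0:
  p(x) = 11/10,  q(x) = -2x^2 - 2x - 1/5.
Indicial equation: r(r-1) + (11/10) r + (-1/5) = 0 -> roots r_1 = 2/5, r_2 = -1/2.
Take r = r_1 = 2/5. Let y(x) = x^r sum_{n>=0} a_n x^n with a_0 = 1.
Substitute y = x^r sum a_n x^n and match x^{r+n}. The recurrence is
  D(n) a_n - 2 a_{n-1} - 2 a_{n-2} = 0,  where D(n) = (r+n)(r+n-1) + (11/10)(r+n) + (-1/5).
  a_n = [2 a_{n-1} + 2 a_{n-2}] / D(n).
Since the indicial polynomial factors as (r - r_1)(r - r_2), D(n) = (r_1 + n - r_1)(r_1 + n - r_2) = n(n + 9/10).
Evaluating step by step (a_0 = 1):
  n = 1: D(1) = 1(1 + 9/10) = 19/10; numerator = 2(1) = 2; a_1 = (2)/(19/10) = 20/19
  n = 2: D(2) = 2(2 + 9/10) = 29/5; numerator = 2(20/19) + 2(1) = 78/19; a_2 = (78/19)/(29/5) = 390/551
  n = 3: D(3) = 3(3 + 9/10) = 117/10; numerator = 2(390/551) + 2(20/19) = 1940/551; a_3 = (1940/551)/(117/10) = 19400/64467
  n = 4: D(4) = 4(4 + 9/10) = 98/5; numerator = 2(19400/64467) + 2(390/551) = 130060/64467; a_4 = (130060/64467)/(98/5) = 46450/451269

r = 2/5; a_0 = 1; a_1 = 20/19; a_2 = 390/551; a_3 = 19400/64467; a_4 = 46450/451269


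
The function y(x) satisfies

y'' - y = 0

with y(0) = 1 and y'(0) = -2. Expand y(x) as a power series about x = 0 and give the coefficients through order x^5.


Ansatz: y(x) = sum_{n>=0} a_n x^n, so y'(x) = sum_{n>=1} n a_n x^(n-1) and y''(x) = sum_{n>=2} n(n-1) a_n x^(n-2).
Substitute into P(x) y'' + Q(x) y' + R(x) y = 0 with P(x) = 1, Q(x) = 0, R(x) = -1, and match powers of x.
Initial conditions: a_0 = 1, a_1 = -2.
Setting the coefficient of each power of x to zero and solving order by order (substituting the coefficients already found):
  x^0: 2 a_2 - a_0 = 0  ->  2 a_2 = a_0 = 1  ->  a_2 = 1/2
  x^1: 6 a_3 - a_1 = 0  ->  6 a_3 = a_1 = -2  ->  a_3 = -1/3
  x^2: 12 a_4 - a_2 = 0  ->  12 a_4 = a_2 = 1/2  ->  a_4 = 1/24
  x^3: 20 a_5 - a_3 = 0  ->  20 a_5 = a_3 = -1/3  ->  a_5 = -1/60
Truncated series: y(x) = 1 - 2 x + (1/2) x^2 - (1/3) x^3 + (1/24) x^4 - (1/60) x^5 + O(x^6).

a_0 = 1; a_1 = -2; a_2 = 1/2; a_3 = -1/3; a_4 = 1/24; a_5 = -1/60


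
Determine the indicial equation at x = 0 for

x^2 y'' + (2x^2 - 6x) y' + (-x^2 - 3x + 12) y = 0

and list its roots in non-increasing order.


Divide by x^2 to reach normal form y'' + P_1(x) y' + P_2(x) y = 0 with P_1(x) = 2 - 6/x and P_2(x) = -1 - 3/x + 12/x^2.
x = 0 is a singular point because the y'-coefficient 2 - 6/x has a pole at x = 0 and the y-coefficient -1 - 3/x + 12/x^2 has a pole at x = 0.
It is a regular singular point because x P_1(x) = p(x) = 2x - 6 and x^2 P_2(x) = q(x) = -x^2 - 3x + 12 are polynomials, hence analytic at x = 0.
p(0) = -6,  q(0) = 12.
Indicial equation: r(r-1) + p(0) r + q(0) = 0, i.e. r^2 + (p(0) - 1) r + q(0) = 0, i.e. r^2 - 7 r + 12 = 0.
Discriminant: (-7)^2 - 4(12) = 1, so r = (7 ± 1)/2.
Solving: r_1 = 4, r_2 = 3.

indicial: r^2 - 7 r + 12 = 0; roots r_1 = 4, r_2 = 3


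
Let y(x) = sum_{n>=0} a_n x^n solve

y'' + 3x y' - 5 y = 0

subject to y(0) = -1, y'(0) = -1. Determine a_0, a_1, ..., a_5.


Ansatz: y(x) = sum_{n>=0} a_n x^n, so y'(x) = sum_{n>=1} n a_n x^(n-1) and y''(x) = sum_{n>=2} n(n-1) a_n x^(n-2).
Substitute into P(x) y'' + Q(x) y' + R(x) y = 0 with P(x) = 1, Q(x) = 3x, R(x) = -5, and match powers of x.
Initial conditions: a_0 = -1, a_1 = -1.
Setting the coefficient of each power of x to zero and solving order by order (substituting the coefficients already found):
  x^0: 2 a_2 - 5 a_0 = 0  ->  2 a_2 = 5 a_0 = -5  ->  a_2 = -5/2
  x^1: 6 a_3 - 2 a_1 = 0  ->  6 a_3 = 2 a_1 = -2  ->  a_3 = -1/3
  x^2: 12 a_4 + a_2 = 0  ->  12 a_4 = -a_2 = 5/2  ->  a_4 = 5/24
  x^3: 20 a_5 + 4 a_3 = 0  ->  20 a_5 = -4 a_3 = 4/3  ->  a_5 = 1/15
Truncated series: y(x) = -1 - x - (5/2) x^2 - (1/3) x^3 + (5/24) x^4 + (1/15) x^5 + O(x^6).

a_0 = -1; a_1 = -1; a_2 = -5/2; a_3 = -1/3; a_4 = 5/24; a_5 = 1/15


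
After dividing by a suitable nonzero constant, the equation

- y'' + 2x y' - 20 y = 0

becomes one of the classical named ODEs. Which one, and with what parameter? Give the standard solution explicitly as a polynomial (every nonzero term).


All three coefficients share the factor -1; dividing through by -1 gives  y'' - 2x y' + 20 y = 0.
This matches the Hermite equation y'' - 2x y' + 2n y = 0 with 2n = 20, so n = 10; the polynomial solution is H_10(x).
With y = sum_k a_k x^k, matching x^k gives (k+2)(k+1) a_{k+2} = 2(k - n) a_k = 2(k - 10) a_k. The right side vanishes at k = 10, so the series with the parity of 10 terminates at degree 10.
Standard normalization: leading coefficient of H_n is 2^n, so a_10 = 2^10 = 1024. Work downward with a_k = (k+1)(k+2) a_{k+2} / (2(k - n)):
  a_8 = (9)(10)(1024) / (2(8 - 10)) = 92160/(-4) = -23040
  a_6 = (7)(8)(-23040) / (2(6 - 10)) = -1290240/(-8) = 161280
  a_4 = (5)(6)(161280) / (2(4 - 10)) = 4838400/(-12) = -403200
  a_2 = (3)(4)(-403200) / (2(2 - 10)) = -4838400/(-16) = 302400
  a_0 = (1)(2)(302400) / (2(0 - 10)) = 604800/(-20) = -30240
Hence H_10(x) = 1024 x^10 - 23040 x^8 + 161280 x^6 - 403200 x^4 + 302400 x^2 - 30240.

H_10(x); series = 1024 x^10 - 23040 x^8 + 161280 x^6 - 403200 x^4 + 302400 x^2 - 30240


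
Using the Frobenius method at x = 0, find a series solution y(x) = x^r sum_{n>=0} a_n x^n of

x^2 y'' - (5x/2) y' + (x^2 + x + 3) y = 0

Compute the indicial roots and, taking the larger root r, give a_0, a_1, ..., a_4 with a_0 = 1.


Write in Frobenius form y'' + (p(x)/x) y' + (q(x)/x^2) y = 0:
  p(x) = -5/2,  q(x) = x^2 + x + 3.
Indicial equation: r(r-1) + (-5/2) r + (3) = 0 -> roots r_1 = 2, r_2 = 3/2.
Take r = r_1 = 2. Let y(x) = x^r sum_{n>=0} a_n x^n with a_0 = 1.
Substitute y = x^r sum a_n x^n and match x^{r+n}. The recurrence is
  D(n) a_n + 1 a_{n-1} + 1 a_{n-2} = 0,  where D(n) = (r+n)(r+n-1) + (-5/2)(r+n) + (3).
  a_n = [-1 a_{n-1} - 1 a_{n-2}] / D(n).
Since the indicial polynomial factors as (r - r_1)(r - r_2), D(n) = (r_1 + n - r_1)(r_1 + n - r_2) = n(n + 1/2).
Evaluating step by step (a_0 = 1):
  n = 1: D(1) = 1(1 + 1/2) = 3/2; numerator = -1(1) = -1; a_1 = (-1)/(3/2) = -2/3
  n = 2: D(2) = 2(2 + 1/2) = 5; numerator = -1(-2/3) - 1(1) = -1/3; a_2 = (-1/3)/(5) = -1/15
  n = 3: D(3) = 3(3 + 1/2) = 21/2; numerator = -1(-1/15) - 1(-2/3) = 11/15; a_3 = (11/15)/(21/2) = 22/315
  n = 4: D(4) = 4(4 + 1/2) = 18; numerator = -1(22/315) - 1(-1/15) = -1/315; a_4 = (-1/315)/(18) = -1/5670

r = 2; a_0 = 1; a_1 = -2/3; a_2 = -1/15; a_3 = 22/315; a_4 = -1/5670


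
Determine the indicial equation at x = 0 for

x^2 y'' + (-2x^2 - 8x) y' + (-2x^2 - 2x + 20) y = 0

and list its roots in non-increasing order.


Divide by x^2 to reach normal form y'' + P_1(x) y' + P_2(x) y = 0 with P_1(x) = -2 - 8/x and P_2(x) = -2 - 2/x + 20/x^2.
x = 0 is a singular point because the y'-coefficient -2 - 8/x has a pole at x = 0 and the y-coefficient -2 - 2/x + 20/x^2 has a pole at x = 0.
It is a regular singular point because x P_1(x) = p(x) = -2x - 8 and x^2 P_2(x) = q(x) = -2x^2 - 2x + 20 are polynomials, hence analytic at x = 0.
p(0) = -8,  q(0) = 20.
Indicial equation: r(r-1) + p(0) r + q(0) = 0, i.e. r^2 + (p(0) - 1) r + q(0) = 0, i.e. r^2 - 9 r + 20 = 0.
Discriminant: (-9)^2 - 4(20) = 1, so r = (9 ± 1)/2.
Solving: r_1 = 5, r_2 = 4.

indicial: r^2 - 9 r + 20 = 0; roots r_1 = 5, r_2 = 4


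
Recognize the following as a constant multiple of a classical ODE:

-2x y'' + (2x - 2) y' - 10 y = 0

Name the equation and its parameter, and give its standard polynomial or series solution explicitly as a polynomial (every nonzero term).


All three coefficients share the factor -2; dividing through by -2 gives  x y'' + (1 - x) y' + 5 y = 0.
This matches the Laguerre equation x y'' + (1 - x) y' + n y = 0 with n = 5; the polynomial solution is L_5(x).
With y = sum_k a_k x^k, matching x^k gives (k+1)k a_{k+1} + (k+1) a_{k+1} - k a_k + n a_k = 0, i.e. (k+1)^2 a_{k+1} = (k - n) a_k = (k - 5) a_k. The right side vanishes at k = 5, so the series terminates at degree 5.
Standard normalization L_n(0) = 1 gives a_0 = 1. Work upward with a_{k+1} = (k - 5) a_k / (k+1)^2:
  a_1 = (0 - 5)(1) / 1^2 = -5/1 = -5
  a_2 = (1 - 5)(-5) / 2^2 = 20/4 = 5
  a_3 = (2 - 5)(5) / 3^2 = -15/9 = -5/3
  a_4 = (3 - 5)(-5/3) / 4^2 = (10/3)/16 = 5/24
  a_5 = (4 - 5)(5/24) / 5^2 = (-5/24)/25 = -1/120
Hence L_5(x) = -x^5/120 + 5 x^4/24 - 5 x^3/3 + 5 x^2 - 5 x + 1.

L_5(x); series = -x^5/120 + 5 x^4/24 - 5 x^3/3 + 5 x^2 - 5 x + 1


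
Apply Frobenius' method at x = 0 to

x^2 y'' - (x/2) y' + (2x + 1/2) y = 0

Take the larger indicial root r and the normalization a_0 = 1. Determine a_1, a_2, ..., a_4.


Write in Frobenius form y'' + (p(x)/x) y' + (q(x)/x^2) y = 0:
  p(x) = -1/2,  q(x) = 2x + 1/2.
Indicial equation: r(r-1) + (-1/2) r + (1/2) = 0 -> roots r_1 = 1, r_2 = 1/2.
Take r = r_1 = 1. Let y(x) = x^r sum_{n>=0} a_n x^n with a_0 = 1.
Substitute y = x^r sum a_n x^n and match x^{r+n}. The recurrence is
  D(n) a_n + 2 a_{n-1} = 0,  where D(n) = (r+n)(r+n-1) + (-1/2)(r+n) + (1/2).
  a_n = -2 / D(n) * a_{n-1}.
Since the indicial polynomial factors as (r - r_1)(r - r_2), D(n) = (r_1 + n - r_1)(r_1 + n - r_2) = n(n + 1/2).
Evaluating step by step (a_0 = 1):
  n = 1: D(1) = 1(1 + 1/2) = 3/2; numerator = -2(1) = -2; a_1 = (-2)/(3/2) = -4/3
  n = 2: D(2) = 2(2 + 1/2) = 5; numerator = -2(-4/3) = 8/3; a_2 = (8/3)/(5) = 8/15
  n = 3: D(3) = 3(3 + 1/2) = 21/2; numerator = -2(8/15) = -16/15; a_3 = (-16/15)/(21/2) = -32/315
  n = 4: D(4) = 4(4 + 1/2) = 18; numerator = -2(-32/315) = 64/315; a_4 = (64/315)/(18) = 32/2835

r = 1; a_0 = 1; a_1 = -4/3; a_2 = 8/15; a_3 = -32/315; a_4 = 32/2835


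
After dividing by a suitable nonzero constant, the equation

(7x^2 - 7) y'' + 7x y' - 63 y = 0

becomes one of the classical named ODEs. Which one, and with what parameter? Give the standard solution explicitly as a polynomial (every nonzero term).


All three coefficients share the factor -7; dividing through by -7 gives  (1 - x^2) y'' - x y' + 9 y = 0.
This matches the Chebyshev equation (1 - x^2) y'' - x y' + n^2 y = 0 (note the -x y' term, not -2x y') with n^2 = 9, so n = 3; the polynomial solution is T_3(x).
With y = sum_k a_k x^k, matching x^k gives (k+2)(k+1) a_{k+2} = (k^2 - n^2) a_k = (k - 3)(k + 3) a_k. The right side vanishes at k = 3, so the series with the parity of 3 terminates at degree 3.
Standard normalization: leading coefficient of T_n is 2^(n-1), so a_3 = 2^2 = 4. Work downward with a_k = (k+1)(k+2) a_{k+2} / ((k - 3)(k + 3)):
  a_1 = (2)(3)(4) / ((1 - 3)(1 + 3)) = 24/(-8) = -3
Hence T_3(x) = 4 x^3 - 3 x.

T_3(x); series = 4 x^3 - 3 x


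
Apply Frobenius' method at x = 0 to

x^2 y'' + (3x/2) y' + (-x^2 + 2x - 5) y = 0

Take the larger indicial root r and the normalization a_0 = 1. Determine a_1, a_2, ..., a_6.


Write in Frobenius form y'' + (p(x)/x) y' + (q(x)/x^2) y = 0:
  p(x) = 3/2,  q(x) = -x^2 + 2x - 5.
Indicial equation: r(r-1) + (3/2) r + (-5) = 0 -> roots r_1 = 2, r_2 = -5/2.
Take r = r_1 = 2. Let y(x) = x^r sum_{n>=0} a_n x^n with a_0 = 1.
Substitute y = x^r sum a_n x^n and match x^{r+n}. The recurrence is
  D(n) a_n + 2 a_{n-1} - 1 a_{n-2} = 0,  where D(n) = (r+n)(r+n-1) + (3/2)(r+n) + (-5).
  a_n = [-2 a_{n-1} + 1 a_{n-2}] / D(n).
Since the indicial polynomial factors as (r - r_1)(r - r_2), D(n) = (r_1 + n - r_1)(r_1 + n - r_2) = n(n + 9/2).
Evaluating step by step (a_0 = 1):
  n = 1: D(1) = 1(1 + 9/2) = 11/2; numerator = -2(1) = -2; a_1 = (-2)/(11/2) = -4/11
  n = 2: D(2) = 2(2 + 9/2) = 13; numerator = -2(-4/11) + 1(1) = 19/11; a_2 = (19/11)/(13) = 19/143
  n = 3: D(3) = 3(3 + 9/2) = 45/2; numerator = -2(19/143) + 1(-4/11) = -90/143; a_3 = (-90/143)/(45/2) = -4/143
  n = 4: D(4) = 4(4 + 9/2) = 34; numerator = -2(-4/143) + 1(19/143) = 27/143; a_4 = (27/143)/(34) = 27/4862
  n = 5: D(5) = 5(5 + 9/2) = 95/2; numerator = -2(27/4862) + 1(-4/143) = -95/2431; a_5 = (-95/2431)/(95/2) = -2/2431
  n = 6: D(6) = 6(6 + 9/2) = 63; numerator = -2(-2/2431) + 1(27/4862) = 35/4862; a_6 = (35/4862)/(63) = 5/43758

r = 2; a_0 = 1; a_1 = -4/11; a_2 = 19/143; a_3 = -4/143; a_4 = 27/4862; a_5 = -2/2431; a_6 = 5/43758


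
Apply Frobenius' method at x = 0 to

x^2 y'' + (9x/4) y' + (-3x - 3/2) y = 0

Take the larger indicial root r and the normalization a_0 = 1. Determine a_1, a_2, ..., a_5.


Write in Frobenius form y'' + (p(x)/x) y' + (q(x)/x^2) y = 0:
  p(x) = 9/4,  q(x) = -3x - 3/2.
Indicial equation: r(r-1) + (9/4) r + (-3/2) = 0 -> roots r_1 = 3/4, r_2 = -2.
Take r = r_1 = 3/4. Let y(x) = x^r sum_{n>=0} a_n x^n with a_0 = 1.
Substitute y = x^r sum a_n x^n and match x^{r+n}. The recurrence is
  D(n) a_n - 3 a_{n-1} = 0,  where D(n) = (r+n)(r+n-1) + (9/4)(r+n) + (-3/2).
  a_n = 3 / D(n) * a_{n-1}.
Since the indicial polynomial factors as (r - r_1)(r - r_2), D(n) = (r_1 + n - r_1)(r_1 + n - r_2) = n(n + 11/4).
Evaluating step by step (a_0 = 1):
  n = 1: D(1) = 1(1 + 11/4) = 15/4; numerator = 3(1) = 3; a_1 = (3)/(15/4) = 4/5
  n = 2: D(2) = 2(2 + 11/4) = 19/2; numerator = 3(4/5) = 12/5; a_2 = (12/5)/(19/2) = 24/95
  n = 3: D(3) = 3(3 + 11/4) = 69/4; numerator = 3(24/95) = 72/95; a_3 = (72/95)/(69/4) = 96/2185
  n = 4: D(4) = 4(4 + 11/4) = 27; numerator = 3(96/2185) = 288/2185; a_4 = (288/2185)/(27) = 32/6555
  n = 5: D(5) = 5(5 + 11/4) = 155/4; numerator = 3(32/6555) = 32/2185; a_5 = (32/2185)/(155/4) = 128/338675

r = 3/4; a_0 = 1; a_1 = 4/5; a_2 = 24/95; a_3 = 96/2185; a_4 = 32/6555; a_5 = 128/338675


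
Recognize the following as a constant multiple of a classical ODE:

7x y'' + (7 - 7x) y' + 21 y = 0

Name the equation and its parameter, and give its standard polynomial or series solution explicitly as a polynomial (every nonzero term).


All three coefficients share the factor 7; dividing through by 7 gives  x y'' + (1 - x) y' + 3 y = 0.
This matches the Laguerre equation x y'' + (1 - x) y' + n y = 0 with n = 3; the polynomial solution is L_3(x).
With y = sum_k a_k x^k, matching x^k gives (k+1)k a_{k+1} + (k+1) a_{k+1} - k a_k + n a_k = 0, i.e. (k+1)^2 a_{k+1} = (k - n) a_k = (k - 3) a_k. The right side vanishes at k = 3, so the series terminates at degree 3.
Standard normalization L_n(0) = 1 gives a_0 = 1. Work upward with a_{k+1} = (k - 3) a_k / (k+1)^2:
  a_1 = (0 - 3)(1) / 1^2 = -3/1 = -3
  a_2 = (1 - 3)(-3) / 2^2 = 6/4 = 3/2
  a_3 = (2 - 3)(3/2) / 3^2 = (-3/2)/9 = -1/6
Hence L_3(x) = -x^3/6 + 3 x^2/2 - 3 x + 1.

L_3(x); series = -x^3/6 + 3 x^2/2 - 3 x + 1


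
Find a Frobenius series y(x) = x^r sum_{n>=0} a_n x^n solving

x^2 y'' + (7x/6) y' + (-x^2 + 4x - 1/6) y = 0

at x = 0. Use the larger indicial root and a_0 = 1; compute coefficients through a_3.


Write in Frobenius form y'' + (p(x)/x) y' + (q(x)/x^2) y = 0:
  p(x) = 7/6,  q(x) = -x^2 + 4x - 1/6.
Indicial equation: r(r-1) + (7/6) r + (-1/6) = 0 -> roots r_1 = 1/3, r_2 = -1/2.
Take r = r_1 = 1/3. Let y(x) = x^r sum_{n>=0} a_n x^n with a_0 = 1.
Substitute y = x^r sum a_n x^n and match x^{r+n}. The recurrence is
  D(n) a_n + 4 a_{n-1} - 1 a_{n-2} = 0,  where D(n) = (r+n)(r+n-1) + (7/6)(r+n) + (-1/6).
  a_n = [-4 a_{n-1} + 1 a_{n-2}] / D(n).
Since the indicial polynomial factors as (r - r_1)(r - r_2), D(n) = (r_1 + n - r_1)(r_1 + n - r_2) = n(n + 5/6).
Evaluating step by step (a_0 = 1):
  n = 1: D(1) = 1(1 + 5/6) = 11/6; numerator = -4(1) = -4; a_1 = (-4)/(11/6) = -24/11
  n = 2: D(2) = 2(2 + 5/6) = 17/3; numerator = -4(-24/11) + 1(1) = 107/11; a_2 = (107/11)/(17/3) = 321/187
  n = 3: D(3) = 3(3 + 5/6) = 23/2; numerator = -4(321/187) + 1(-24/11) = -1692/187; a_3 = (-1692/187)/(23/2) = -3384/4301

r = 1/3; a_0 = 1; a_1 = -24/11; a_2 = 321/187; a_3 = -3384/4301


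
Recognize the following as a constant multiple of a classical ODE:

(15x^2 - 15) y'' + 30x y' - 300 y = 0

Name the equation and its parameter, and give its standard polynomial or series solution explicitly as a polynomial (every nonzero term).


All three coefficients share the factor -15; dividing through by -15 gives  (1 - x^2) y'' - 2x y' + 20 y = 0.
This matches the Legendre equation (1 - x^2) y'' - 2x y' + n(n+1) y = 0 (note the -2x y' term) with n(n+1) = 20, so n = 4; the polynomial solution is P_4(x).
With y = sum_k a_k x^k, matching x^k gives (k+2)(k+1) a_{k+2} = [k(k+1) - n(n+1)] a_k = (k - 4)(k + 5) a_k. The right side vanishes at k = 4, so the series with the parity of 4 terminates at degree 4.
Standard normalization (P_n(1) = 1): leading coefficient (2n)!/(2^n (n!)^2) = 40320/(16*576) = 35/8, so a_4 = 35/8. Work downward with a_k = (k+1)(k+2) a_{k+2} / ((k - 4)(k + 5)):
  a_2 = (3)(4)(35/8) / ((2 - 4)(2 + 5)) = (105/2)/(-14) = -15/4
  a_0 = (1)(2)(-15/4) / ((0 - 4)(0 + 5)) = (-15/2)/(-20) = 3/8
Hence P_4(x) = 35 x^4/8 - 15 x^2/4 + 3/8.

P_4(x); series = 35 x^4/8 - 15 x^2/4 + 3/8


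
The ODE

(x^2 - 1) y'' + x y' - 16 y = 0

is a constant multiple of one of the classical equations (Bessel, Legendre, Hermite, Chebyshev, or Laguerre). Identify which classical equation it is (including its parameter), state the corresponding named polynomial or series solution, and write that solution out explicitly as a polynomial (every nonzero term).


All three coefficients share the factor -1; dividing through by -1 gives  (1 - x^2) y'' - x y' + 16 y = 0.
This matches the Chebyshev equation (1 - x^2) y'' - x y' + n^2 y = 0 (note the -x y' term, not -2x y') with n^2 = 16, so n = 4; the polynomial solution is T_4(x).
With y = sum_k a_k x^k, matching x^k gives (k+2)(k+1) a_{k+2} = (k^2 - n^2) a_k = (k - 4)(k + 4) a_k. The right side vanishes at k = 4, so the series with the parity of 4 terminates at degree 4.
Standard normalization: leading coefficient of T_n is 2^(n-1), so a_4 = 2^3 = 8. Work downward with a_k = (k+1)(k+2) a_{k+2} / ((k - 4)(k + 4)):
  a_2 = (3)(4)(8) / ((2 - 4)(2 + 4)) = 96/(-12) = -8
  a_0 = (1)(2)(-8) / ((0 - 4)(0 + 4)) = -16/(-16) = 1
Hence T_4(x) = 8 x^4 - 8 x^2 + 1.

T_4(x); series = 8 x^4 - 8 x^2 + 1


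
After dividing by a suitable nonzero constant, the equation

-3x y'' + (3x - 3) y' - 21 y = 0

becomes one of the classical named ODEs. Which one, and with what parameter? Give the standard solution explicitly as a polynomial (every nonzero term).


All three coefficients share the factor -3; dividing through by -3 gives  x y'' + (1 - x) y' + 7 y = 0.
This matches the Laguerre equation x y'' + (1 - x) y' + n y = 0 with n = 7; the polynomial solution is L_7(x).
With y = sum_k a_k x^k, matching x^k gives (k+1)k a_{k+1} + (k+1) a_{k+1} - k a_k + n a_k = 0, i.e. (k+1)^2 a_{k+1} = (k - n) a_k = (k - 7) a_k. The right side vanishes at k = 7, so the series terminates at degree 7.
Standard normalization L_n(0) = 1 gives a_0 = 1. Work upward with a_{k+1} = (k - 7) a_k / (k+1)^2:
  a_1 = (0 - 7)(1) / 1^2 = -7/1 = -7
  a_2 = (1 - 7)(-7) / 2^2 = 42/4 = 21/2
  a_3 = (2 - 7)(21/2) / 3^2 = (-105/2)/9 = -35/6
  a_4 = (3 - 7)(-35/6) / 4^2 = (70/3)/16 = 35/24
  a_5 = (4 - 7)(35/24) / 5^2 = (-35/8)/25 = -7/40
  a_6 = (5 - 7)(-7/40) / 6^2 = (7/20)/36 = 7/720
  a_7 = (6 - 7)(7/720) / 7^2 = (-7/720)/49 = -1/5040
Hence L_7(x) = -x^7/5040 + 7 x^6/720 - 7 x^5/40 + 35 x^4/24 - 35 x^3/6 + 21 x^2/2 - 7 x + 1.

L_7(x); series = -x^7/5040 + 7 x^6/720 - 7 x^5/40 + 35 x^4/24 - 35 x^3/6 + 21 x^2/2 - 7 x + 1


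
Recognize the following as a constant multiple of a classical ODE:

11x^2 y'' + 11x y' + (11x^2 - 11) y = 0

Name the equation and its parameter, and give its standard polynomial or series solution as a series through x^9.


All three coefficients share the factor 11; dividing through by 11 gives  x^2 y'' + x y' + (x^2 - 1) y = 0.
This matches the Bessel equation x^2 y'' + x y' + (x^2 - nu^2) y = 0 with nu^2 = 1, so nu = 1; the solution bounded at x = 0 is J_1(x).
Frobenius at x = 0: indicial roots ±nu; for r = nu the recurrence k(k + 2nu) c_k = -c_{k-2} gives the standard series J_nu(x) = sum_{k>=0} (-1)^k / (k! (k+nu)!) (x/2)^(2k+nu). Evaluate the first 5 terms:
  k = 0: (-1)^0 / (0! * 1! * 2^1) x^1 = 1/(1*1*2) x^1 = (1/2) x^1
  k = 1: (-1)^1 / (1! * 2! * 2^3) x^3 = -1/(1*2*8) x^3 = (-1/16) x^3
  k = 2: (-1)^2 / (2! * 3! * 2^5) x^5 = 1/(2*6*32) x^5 = (1/384) x^5
  k = 3: (-1)^3 / (3! * 4! * 2^7) x^7 = -1/(6*24*128) x^7 = (-1/18432) x^7
  k = 4: (-1)^4 / (4! * 5! * 2^9) x^9 = 1/(24*120*512) x^9 = (1/1474560) x^9
Hence J_1(x) = x^9/1474560 - x^7/18432 + x^5/384 - x^3/16 + x/2 + ....

J_1(x); series = x^9/1474560 - x^7/18432 + x^5/384 - x^3/16 + x/2


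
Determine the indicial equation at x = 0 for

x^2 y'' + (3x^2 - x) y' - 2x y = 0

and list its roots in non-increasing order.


Divide by x^2 to reach normal form y'' + P_1(x) y' + P_2(x) y = 0 with P_1(x) = 3 - 1/x and P_2(x) = -2/x.
x = 0 is a singular point because the y'-coefficient 3 - 1/x has a pole at x = 0 and the y-coefficient -2/x has a pole at x = 0.
It is a regular singular point because x P_1(x) = p(x) = 3x - 1 and x^2 P_2(x) = q(x) = -2x are polynomials, hence analytic at x = 0.
p(0) = -1,  q(0) = 0.
Indicial equation: r(r-1) + p(0) r + q(0) = 0, i.e. r^2 + (p(0) - 1) r + q(0) = 0, i.e. r^2 - 2 r = 0.
Discriminant: (-2)^2 - 4(0) = 4, so r = (2 ± 2)/2.
Solving: r_1 = 2, r_2 = 0.

indicial: r^2 - 2 r = 0; roots r_1 = 2, r_2 = 0


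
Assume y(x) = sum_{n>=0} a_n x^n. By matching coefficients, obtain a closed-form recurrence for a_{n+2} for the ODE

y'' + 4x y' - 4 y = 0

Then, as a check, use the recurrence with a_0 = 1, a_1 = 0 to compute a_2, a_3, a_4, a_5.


Substitute y = sum_n a_n x^n.
y''(x) has coefficient (n+2)(n+1) a_{n+2} at x^n;
4 x y'(x) has coefficient 4 n a_n at x^n (shift);
-4 y(x) has coefficient -4 a_n at x^n.
Matching x^n: (n+2)(n+1) a_{n+2} + (4n - 4) a_n = 0.
Thus a_{n+2} = (-4n + 4) / ((n+1)(n+2)) * a_n.

Check with a_0 = 1, a_1 = 0 (apply the recurrence for n = 0, 1, 2, 3): a_0 = 1, a_1 = 0, a_2 = 2, a_3 = 0, a_4 = -2/3, a_5 = 0.

a_(n+2) = (-4n + 4) / ((n+1)(n+2)) * a_n; check: a_0 = 1, a_1 = 0, a_2 = 2, a_3 = 0, a_4 = -2/3, a_5 = 0


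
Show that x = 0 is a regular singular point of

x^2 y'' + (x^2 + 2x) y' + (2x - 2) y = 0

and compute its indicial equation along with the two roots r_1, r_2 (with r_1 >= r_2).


Divide by x^2 to reach normal form y'' + P_1(x) y' + P_2(x) y = 0 with P_1(x) = 1 + 2/x and P_2(x) = 2/x - 2/x^2.
x = 0 is a singular point because the y'-coefficient 1 + 2/x has a pole at x = 0 and the y-coefficient 2/x - 2/x^2 has a pole at x = 0.
It is a regular singular point because x P_1(x) = p(x) = x + 2 and x^2 P_2(x) = q(x) = 2x - 2 are polynomials, hence analytic at x = 0.
p(0) = 2,  q(0) = -2.
Indicial equation: r(r-1) + p(0) r + q(0) = 0, i.e. r^2 + (p(0) - 1) r + q(0) = 0, i.e. r^2 + 1 r - 2 = 0.
Discriminant: (1)^2 - 4(-2) = 9, so r = (-1 ± 3)/2.
Solving: r_1 = 1, r_2 = -2.

indicial: r^2 + 1 r - 2 = 0; roots r_1 = 1, r_2 = -2


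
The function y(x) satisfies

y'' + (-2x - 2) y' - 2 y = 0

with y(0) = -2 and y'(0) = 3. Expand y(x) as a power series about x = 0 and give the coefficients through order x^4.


Ansatz: y(x) = sum_{n>=0} a_n x^n, so y'(x) = sum_{n>=1} n a_n x^(n-1) and y''(x) = sum_{n>=2} n(n-1) a_n x^(n-2).
Substitute into P(x) y'' + Q(x) y' + R(x) y = 0 with P(x) = 1, Q(x) = -2x - 2, R(x) = -2, and match powers of x.
Initial conditions: a_0 = -2, a_1 = 3.
Setting the coefficient of each power of x to zero and solving order by order (substituting the coefficients already found):
  x^0: 2 a_2 - 2 a_1 - 2 a_0 = 0  ->  2 a_2 = 2 a_1 + 2 a_0 = 2  ->  a_2 = 1
  x^1: 6 a_3 - 4 a_2 - 4 a_1 = 0  ->  6 a_3 = 4 a_2 + 4 a_1 = 16  ->  a_3 = 8/3
  x^2: 12 a_4 - 6 a_3 - 6 a_2 = 0  ->  12 a_4 = 6 a_3 + 6 a_2 = 22  ->  a_4 = 11/6
Truncated series: y(x) = -2 + 3 x + x^2 + (8/3) x^3 + (11/6) x^4 + O(x^5).

a_0 = -2; a_1 = 3; a_2 = 1; a_3 = 8/3; a_4 = 11/6


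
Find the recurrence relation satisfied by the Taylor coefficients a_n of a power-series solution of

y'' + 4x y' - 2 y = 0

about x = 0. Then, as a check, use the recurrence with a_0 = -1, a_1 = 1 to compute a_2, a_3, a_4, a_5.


Substitute y = sum_n a_n x^n.
y''(x) has coefficient (n+2)(n+1) a_{n+2} at x^n;
4 x y'(x) has coefficient 4 n a_n at x^n (shift);
-2 y(x) has coefficient -2 a_n at x^n.
Matching x^n: (n+2)(n+1) a_{n+2} + (4n - 2) a_n = 0.
Thus a_{n+2} = (-4n + 2) / ((n+1)(n+2)) * a_n.

Check with a_0 = -1, a_1 = 1 (apply the recurrence for n = 0, 1, 2, 3): a_0 = -1, a_1 = 1, a_2 = -1, a_3 = -1/3, a_4 = 1/2, a_5 = 1/6.

a_(n+2) = (-4n + 2) / ((n+1)(n+2)) * a_n; check: a_0 = -1, a_1 = 1, a_2 = -1, a_3 = -1/3, a_4 = 1/2, a_5 = 1/6


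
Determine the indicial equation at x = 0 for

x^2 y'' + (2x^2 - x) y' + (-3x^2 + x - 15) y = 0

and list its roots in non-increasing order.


Divide by x^2 to reach normal form y'' + P_1(x) y' + P_2(x) y = 0 with P_1(x) = 2 - 1/x and P_2(x) = -3 + 1/x - 15/x^2.
x = 0 is a singular point because the y'-coefficient 2 - 1/x has a pole at x = 0 and the y-coefficient -3 + 1/x - 15/x^2 has a pole at x = 0.
It is a regular singular point because x P_1(x) = p(x) = 2x - 1 and x^2 P_2(x) = q(x) = -3x^2 + x - 15 are polynomials, hence analytic at x = 0.
p(0) = -1,  q(0) = -15.
Indicial equation: r(r-1) + p(0) r + q(0) = 0, i.e. r^2 + (p(0) - 1) r + q(0) = 0, i.e. r^2 - 2 r - 15 = 0.
Discriminant: (-2)^2 - 4(-15) = 64, so r = (2 ± 8)/2.
Solving: r_1 = 5, r_2 = -3.

indicial: r^2 - 2 r - 15 = 0; roots r_1 = 5, r_2 = -3
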